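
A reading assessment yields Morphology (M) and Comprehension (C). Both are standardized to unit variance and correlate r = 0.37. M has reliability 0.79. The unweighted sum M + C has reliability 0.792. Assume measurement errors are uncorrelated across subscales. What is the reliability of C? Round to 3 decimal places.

Var(M+C) = 2 + 2·0.37 = 2.740.
True-score variance = ρ_M + ρ_C + 2·0.37, so 0.792 = (0.79 + ρ_C + 0.74) / 2.740.
ρ_C = 0.792·2.740 − 0.79 − 0.74 = 0.640.

0.640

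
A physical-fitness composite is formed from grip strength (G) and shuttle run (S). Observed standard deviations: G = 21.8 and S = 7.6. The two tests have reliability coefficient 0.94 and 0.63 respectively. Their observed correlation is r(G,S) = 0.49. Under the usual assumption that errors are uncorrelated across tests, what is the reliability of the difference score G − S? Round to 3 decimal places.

Var(G−S) = 21.8² + 7.6² − 2·21.8·7.6·0.49 = 533 − 162.366 = 370.634.
Because errors are independent across components, Cov(Tᵢ,Tⱼ) = Cov(Xᵢ,Xⱼ); the off-diagonal part of the true-score variance is the same as above.
True-score variance = [21.8²·0.94 + 7.6²·0.63] − 162.366 = 483.114 − 162.366 = 320.748.
Reliability = 320.748 / 370.634 = 0.865.

0.865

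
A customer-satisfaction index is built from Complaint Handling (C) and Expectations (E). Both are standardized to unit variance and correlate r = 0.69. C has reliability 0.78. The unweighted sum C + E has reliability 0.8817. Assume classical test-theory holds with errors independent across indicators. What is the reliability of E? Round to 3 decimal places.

0.820

Var(C+E) = 2 + 2·0.69 = 3.380.
True-score variance = ρ_C + ρ_E + 2·0.69, so 0.8817 = (0.78 + ρ_E + 1.38) / 3.380.
ρ_E = 0.8817·3.380 − 0.78 − 1.38 = 0.820.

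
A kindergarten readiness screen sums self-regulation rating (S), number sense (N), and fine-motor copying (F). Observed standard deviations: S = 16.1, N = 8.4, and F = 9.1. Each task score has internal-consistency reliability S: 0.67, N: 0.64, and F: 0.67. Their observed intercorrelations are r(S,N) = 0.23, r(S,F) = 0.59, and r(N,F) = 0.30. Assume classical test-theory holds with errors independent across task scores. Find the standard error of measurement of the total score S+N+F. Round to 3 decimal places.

11.759

Var(total) = 412.58 + 280.956 = 693.536.
True-score variance = 274.312 + 280.956 = 555.268, so reliability = 0.8006.
Error variance = 693.536 − 555.268 = 138.268; SEM = √138.268 = 11.759.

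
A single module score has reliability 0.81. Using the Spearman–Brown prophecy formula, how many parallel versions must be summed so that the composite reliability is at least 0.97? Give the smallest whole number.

k ≥ ρ*(1−ρ₁)/(ρ₁(1−ρ*)) = 0.97·0.19 / (0.81·0.03) = 7.584.
Smallest integer k = 8.

8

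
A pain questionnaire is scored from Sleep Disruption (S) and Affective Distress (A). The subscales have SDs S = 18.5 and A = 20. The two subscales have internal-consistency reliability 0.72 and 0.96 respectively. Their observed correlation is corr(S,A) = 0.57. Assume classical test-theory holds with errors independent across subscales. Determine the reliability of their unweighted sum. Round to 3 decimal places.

0.904

Var(S+A) = 18.5² + 20² + 2·[18.5·20·0.57] = 742.25 + 421.8 = 1164.05.
With uncorrelated errors the cross-covariances are all true-score covariance, so they carry over unchanged; only the diagonal terms shrink to ρᵢσᵢ².
True-score variance = [18.5²·0.72 + 20²·0.96] + 421.8 = 630.42 + 421.8 = 1052.22.
Reliability = 1052.22 / 1164.05 = 0.904.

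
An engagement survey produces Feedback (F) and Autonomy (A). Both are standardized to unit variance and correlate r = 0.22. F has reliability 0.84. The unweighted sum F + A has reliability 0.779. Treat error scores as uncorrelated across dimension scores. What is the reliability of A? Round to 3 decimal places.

0.621

Var(F+A) = 2 + 2·0.22 = 2.440.
True-score variance = ρ_F + ρ_A + 2·0.22, so 0.779 = (0.84 + ρ_A + 0.44) / 2.440.
ρ_A = 0.779·2.440 − 0.84 − 0.44 = 0.621.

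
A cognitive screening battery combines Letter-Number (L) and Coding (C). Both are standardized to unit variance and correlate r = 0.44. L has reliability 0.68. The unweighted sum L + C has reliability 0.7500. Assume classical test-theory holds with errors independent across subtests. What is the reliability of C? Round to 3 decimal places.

Var(L+C) = 2 + 2·0.44 = 2.880.
True-score variance = ρ_L + ρ_C + 2·0.44, so 0.7500 = (0.68 + ρ_C + 0.88) / 2.880.
ρ_C = 0.7500·2.880 − 0.68 − 0.88 = 0.600.

0.600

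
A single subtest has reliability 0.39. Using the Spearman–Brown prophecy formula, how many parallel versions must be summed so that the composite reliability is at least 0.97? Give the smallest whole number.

k ≥ ρ*(1−ρ₁)/(ρ₁(1−ρ*)) = 0.97·0.61 / (0.39·0.03) = 50.573.
Smallest integer k = 51.

51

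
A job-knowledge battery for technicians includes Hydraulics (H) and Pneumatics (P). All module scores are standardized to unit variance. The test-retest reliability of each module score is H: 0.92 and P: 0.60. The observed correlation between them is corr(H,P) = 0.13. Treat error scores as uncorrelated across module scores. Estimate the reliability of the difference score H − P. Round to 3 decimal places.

0.724

Var(H−P) = 1 + 1 − 2·0.13 = 2 − 0.26 = 1.74.
With uncorrelated errors the cross-covariances are all true-score covariance, so they carry over unchanged; only the diagonal terms shrink to ρᵢσᵢ².
True-score variance = [0.92 + 0.60] − 0.26 = 1.52 − 0.26 = 1.26.
Reliability = 1.26 / 1.74 = 0.724.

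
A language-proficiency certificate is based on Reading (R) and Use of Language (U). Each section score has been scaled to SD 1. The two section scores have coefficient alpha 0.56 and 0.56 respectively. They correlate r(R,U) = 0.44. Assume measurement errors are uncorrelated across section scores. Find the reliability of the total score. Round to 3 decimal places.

0.694

Var(R+U) = 2 + 2·[0.44] = 2 + 0.88 = 2.88.
With uncorrelated errors the cross-covariances are all true-score covariance, so they carry over unchanged; only the diagonal terms shrink to ρᵢσᵢ².
True-score variance = [0.56 + 0.56] + 0.88 = 1.12 + 0.88 = 2.
Reliability = 2 / 2.88 = 0.694.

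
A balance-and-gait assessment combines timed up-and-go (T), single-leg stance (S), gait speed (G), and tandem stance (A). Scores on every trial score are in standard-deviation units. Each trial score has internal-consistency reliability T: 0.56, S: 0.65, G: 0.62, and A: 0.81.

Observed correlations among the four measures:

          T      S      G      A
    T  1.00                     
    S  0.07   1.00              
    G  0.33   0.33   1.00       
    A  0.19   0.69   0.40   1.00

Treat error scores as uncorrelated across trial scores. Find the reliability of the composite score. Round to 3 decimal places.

0.830

Var(T+S+G+A) = 4 + 2·[0.07 + 0.33 + 0.19 + 0.33 + 0.69 + 0.40] = 4 + 4.02 = 8.02.
With uncorrelated errors the cross-covariances are all true-score covariance, so they carry over unchanged; only the diagonal terms shrink to ρᵢσᵢ².
True-score variance = [0.56 + 0.65 + 0.62 + 0.81] + 4.02 = 2.64 + 4.02 = 6.66.
Reliability = 6.66 / 8.02 = 0.830.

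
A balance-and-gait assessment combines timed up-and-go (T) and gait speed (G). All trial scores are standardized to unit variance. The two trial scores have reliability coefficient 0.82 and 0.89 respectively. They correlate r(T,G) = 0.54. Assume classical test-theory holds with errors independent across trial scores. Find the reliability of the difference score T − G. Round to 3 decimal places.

0.685

Var(T−G) = 1 + 1 − 2·0.54 = 2 − 1.08 = 0.92.
Under uncorrelated errors the observed covariances equal the true-score covariances, so only the own-variance terms attenuate.
True-score variance = [0.82 + 0.89] − 1.08 = 1.71 − 1.08 = 0.63.
Reliability = 0.63 / 0.92 = 0.685.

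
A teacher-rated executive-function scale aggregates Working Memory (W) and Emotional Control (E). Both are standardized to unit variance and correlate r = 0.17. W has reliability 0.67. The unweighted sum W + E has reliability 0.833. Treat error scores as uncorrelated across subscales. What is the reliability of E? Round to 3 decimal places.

Var(W+E) = 2 + 2·0.17 = 2.340.
True-score variance = ρ_W + ρ_E + 2·0.17, so 0.833 = (0.67 + ρ_E + 0.34) / 2.340.
ρ_E = 0.833·2.340 − 0.67 − 0.34 = 0.939.

0.939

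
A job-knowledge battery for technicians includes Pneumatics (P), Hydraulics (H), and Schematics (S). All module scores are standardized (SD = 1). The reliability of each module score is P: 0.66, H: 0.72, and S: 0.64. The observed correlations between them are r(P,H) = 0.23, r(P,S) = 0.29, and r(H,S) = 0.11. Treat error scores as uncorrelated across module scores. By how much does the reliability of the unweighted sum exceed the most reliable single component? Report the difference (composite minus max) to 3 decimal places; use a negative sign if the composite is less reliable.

Var(sum) = 3 + 1.26 = 4.26; true-score variance = 2.02 + 1.26 = 3.28; composite reliability = 0.7700.
Max component reliability = 0.7200.
Difference = 0.7700 − 0.7200 = 0.050.

0.050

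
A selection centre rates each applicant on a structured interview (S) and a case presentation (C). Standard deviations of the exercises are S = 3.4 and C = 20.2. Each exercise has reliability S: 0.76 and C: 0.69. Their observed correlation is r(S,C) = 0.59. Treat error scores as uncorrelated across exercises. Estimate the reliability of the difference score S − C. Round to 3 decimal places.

0.618

Var(S−C) = 3.4² + 20.2² − 2·3.4·20.2·0.59 = 419.6 − 81.0424 = 338.558.
With uncorrelated errors the cross-covariances are all true-score covariance, so they carry over unchanged; only the diagonal terms shrink to ρᵢσᵢ².
True-score variance = [3.4²·0.76 + 20.2²·0.69] − 81.0424 = 290.333 − 81.0424 = 209.291.
Reliability = 209.291 / 338.558 = 0.618.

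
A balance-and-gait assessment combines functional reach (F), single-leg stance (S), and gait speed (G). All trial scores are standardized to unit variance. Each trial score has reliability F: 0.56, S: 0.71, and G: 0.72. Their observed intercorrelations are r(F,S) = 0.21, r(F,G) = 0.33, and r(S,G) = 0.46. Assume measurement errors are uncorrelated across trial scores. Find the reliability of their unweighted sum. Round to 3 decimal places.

0.798

Var(F+S+G) = 3 + 2·[0.21 + 0.33 + 0.46] = 3 + 2 = 5.
With uncorrelated errors the cross-covariances are all true-score covariance, so they carry over unchanged; only the diagonal terms shrink to ρᵢσᵢ².
True-score variance = [0.56 + 0.71 + 0.72] + 2 = 1.99 + 2 = 3.99.
Reliability = 3.99 / 5 = 0.798.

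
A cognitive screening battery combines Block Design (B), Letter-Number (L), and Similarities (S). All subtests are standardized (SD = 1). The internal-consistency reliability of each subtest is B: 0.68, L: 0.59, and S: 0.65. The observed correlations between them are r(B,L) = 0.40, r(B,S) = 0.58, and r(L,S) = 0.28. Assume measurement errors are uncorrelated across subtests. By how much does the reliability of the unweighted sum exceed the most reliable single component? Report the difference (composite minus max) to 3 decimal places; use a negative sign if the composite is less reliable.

Var(sum) = 3 + 2.52 = 5.52; true-score variance = 1.92 + 2.52 = 4.44; composite reliability = 0.8043.
Max component reliability = 0.6800.
Difference = 0.8043 − 0.6800 = 0.124.

0.124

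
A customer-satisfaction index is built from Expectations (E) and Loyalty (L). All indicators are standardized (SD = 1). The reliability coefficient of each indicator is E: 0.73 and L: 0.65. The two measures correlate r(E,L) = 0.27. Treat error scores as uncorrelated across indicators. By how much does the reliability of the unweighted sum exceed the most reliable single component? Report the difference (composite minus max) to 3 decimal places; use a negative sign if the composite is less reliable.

Var(sum) = 2 + 0.54 = 2.54; true-score variance = 1.38 + 0.54 = 1.92; composite reliability = 0.7559.
Max component reliability = 0.7300.
Difference = 0.7559 − 0.7300 = 0.026.

0.026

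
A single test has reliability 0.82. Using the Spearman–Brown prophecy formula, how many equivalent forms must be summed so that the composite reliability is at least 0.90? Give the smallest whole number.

k ≥ ρ*(1−ρ₁)/(ρ₁(1−ρ*)) = 0.90·0.18 / (0.82·0.10) = 1.976.
Smallest integer k = 2.

2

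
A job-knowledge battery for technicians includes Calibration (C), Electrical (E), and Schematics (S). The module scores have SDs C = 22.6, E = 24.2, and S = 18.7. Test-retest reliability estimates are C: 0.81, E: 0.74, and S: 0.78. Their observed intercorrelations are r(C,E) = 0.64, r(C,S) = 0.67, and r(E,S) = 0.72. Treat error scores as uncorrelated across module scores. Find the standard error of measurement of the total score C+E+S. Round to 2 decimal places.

18.06

Var(total) = 1446.09 + 1918.03 = 3364.12.
True-score variance = 1119.85 + 1918.03 = 3037.87, so reliability = 0.9030.
Error variance = 3364.12 − 3037.87 = 326.243; SEM = √326.243 = 18.06.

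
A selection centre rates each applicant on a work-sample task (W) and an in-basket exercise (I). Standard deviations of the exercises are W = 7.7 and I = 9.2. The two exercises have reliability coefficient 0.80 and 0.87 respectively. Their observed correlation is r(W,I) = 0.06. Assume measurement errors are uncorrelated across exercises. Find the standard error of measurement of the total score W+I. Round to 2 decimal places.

Var(total) = 143.93 + 8.5008 = 152.431.
True-score variance = 121.069 + 8.5008 = 129.57, so reliability = 0.8500.
Error variance = 152.431 − 129.57 = 22.8612; SEM = √22.8612 = 4.78.

4.78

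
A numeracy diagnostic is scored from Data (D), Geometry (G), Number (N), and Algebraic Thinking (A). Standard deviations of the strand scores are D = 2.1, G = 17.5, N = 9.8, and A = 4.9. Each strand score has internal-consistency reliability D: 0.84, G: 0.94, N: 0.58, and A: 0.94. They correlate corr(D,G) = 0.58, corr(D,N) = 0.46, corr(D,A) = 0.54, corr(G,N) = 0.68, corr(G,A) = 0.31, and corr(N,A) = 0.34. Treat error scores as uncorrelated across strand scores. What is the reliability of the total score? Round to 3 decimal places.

0.926

Var(D+G+N+A) = 2.1² + 17.5² + 9.8² + 4.9² + 2·[2.1·17.5·0.58 + 2.1·9.8·0.46 + 2.1·4.9·0.54 + 17.5·9.8·0.68 + 17.5·4.9·0.31 + 9.8·4.9·0.34] = 430.71 + 391.735 = 822.445.
With uncorrelated errors the cross-covariances are all true-score covariance, so they carry over unchanged; only the diagonal terms shrink to ρᵢσᵢ².
True-score variance = [2.1²·0.84 + 17.5²·0.94 + 9.8²·0.58 + 4.9²·0.94] + 391.735 = 369.852 + 391.735 = 761.587.
Reliability = 761.587 / 822.445 = 0.926.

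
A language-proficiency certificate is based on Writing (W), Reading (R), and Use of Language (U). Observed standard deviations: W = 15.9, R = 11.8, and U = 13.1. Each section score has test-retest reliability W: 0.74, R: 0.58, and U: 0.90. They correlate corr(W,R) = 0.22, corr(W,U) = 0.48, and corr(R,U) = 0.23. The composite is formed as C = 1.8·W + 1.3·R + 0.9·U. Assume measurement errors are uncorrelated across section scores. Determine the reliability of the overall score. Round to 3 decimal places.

0.818

Var(C) = 1.8²·15.9² + 1.3²·11.8² + 0.9²·13.1² + 2·[2.34·15.9·11.8·0.22 + 1.62·15.9·13.1·0.48 + 1.17·11.8·13.1·0.23] = 1193.42 + 600.301 = 1793.73.
Because errors are independent across components, Cov(Tᵢ,Tⱼ) = Cov(Xᵢ,Xⱼ); the off-diagonal part of the true-score variance is the same as above.
True-score variance = [1.8²·15.9²·0.74 + 1.3²·11.8²·0.58 + 0.9²·13.1²·0.90] + 600.301 = 867.724 + 600.301 = 1468.03.
Reliability = 1468.03 / 1793.73 = 0.818.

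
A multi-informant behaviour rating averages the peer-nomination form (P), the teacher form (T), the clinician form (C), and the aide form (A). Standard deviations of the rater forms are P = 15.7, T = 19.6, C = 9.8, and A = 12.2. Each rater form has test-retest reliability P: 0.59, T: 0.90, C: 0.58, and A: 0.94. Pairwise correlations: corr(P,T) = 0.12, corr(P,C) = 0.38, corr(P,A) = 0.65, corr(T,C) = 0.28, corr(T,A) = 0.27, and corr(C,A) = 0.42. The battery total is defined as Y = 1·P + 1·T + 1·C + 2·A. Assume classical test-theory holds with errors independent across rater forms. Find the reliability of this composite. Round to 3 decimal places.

Var(Y) = 15.7² + 19.6² + 9.8² + 2²·12.2² + 2·[15.7·19.6·0.12 + 15.7·9.8·0.38 + 2·15.7·12.2·0.65 + 19.6·9.8·0.28 + 2·19.6·12.2·0.27 + 2·9.8·12.2·0.42] = 1322.05 + 1255.47 = 2577.52.
Under uncorrelated errors the observed covariances equal the true-score covariances, so only the own-variance terms attenuate.
True-score variance = [15.7²·0.59 + 19.6²·0.90 + 9.8²·0.58 + 2²·12.2²·0.94] + 1255.47 = 1106.51 + 1255.47 = 2361.98.
Reliability = 2361.98 / 2577.52 = 0.916.

0.916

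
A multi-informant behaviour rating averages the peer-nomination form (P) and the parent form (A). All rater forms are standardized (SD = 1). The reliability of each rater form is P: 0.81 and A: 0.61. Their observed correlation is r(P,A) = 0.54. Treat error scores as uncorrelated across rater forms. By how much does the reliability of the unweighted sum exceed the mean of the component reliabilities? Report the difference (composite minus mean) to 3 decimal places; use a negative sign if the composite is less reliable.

Var(sum) = 2 + 1.08 = 3.08; true-score variance = 1.42 + 1.08 = 2.5; composite reliability = 0.8117.
Mean component reliability = 0.7100.
Difference = 0.8117 − 0.7100 = 0.102.

0.102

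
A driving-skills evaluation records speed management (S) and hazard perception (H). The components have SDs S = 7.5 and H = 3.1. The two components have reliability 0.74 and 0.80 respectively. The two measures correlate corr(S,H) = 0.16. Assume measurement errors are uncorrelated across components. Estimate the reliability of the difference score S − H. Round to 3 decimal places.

0.717

Var(S−H) = 7.5² + 3.1² − 2·7.5·3.1·0.16 = 65.86 − 7.44 = 58.42.
Because errors are independent across components, Cov(Tᵢ,Tⱼ) = Cov(Xᵢ,Xⱼ); the off-diagonal part of the true-score variance is the same as above.
True-score variance = [7.5²·0.74 + 3.1²·0.80] − 7.44 = 49.313 − 7.44 = 41.873.
Reliability = 41.873 / 58.42 = 0.717.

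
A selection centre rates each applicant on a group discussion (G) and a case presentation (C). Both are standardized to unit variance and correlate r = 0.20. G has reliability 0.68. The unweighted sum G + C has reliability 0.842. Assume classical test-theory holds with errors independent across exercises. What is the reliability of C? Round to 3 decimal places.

Var(G+C) = 2 + 2·0.20 = 2.400.
True-score variance = ρ_G + ρ_C + 2·0.20, so 0.842 = (0.68 + ρ_C + 0.40) / 2.400.
ρ_C = 0.842·2.400 − 0.68 − 0.40 = 0.941.

0.941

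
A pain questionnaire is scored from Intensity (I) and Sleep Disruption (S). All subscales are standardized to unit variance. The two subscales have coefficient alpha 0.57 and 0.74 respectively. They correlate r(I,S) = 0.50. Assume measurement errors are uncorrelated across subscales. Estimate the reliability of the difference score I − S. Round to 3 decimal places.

Var(I−S) = 1 + 1 − 2·0.50 = 2 − 1 = 1.
Under uncorrelated errors the observed covariances equal the true-score covariances, so only the own-variance terms attenuate.
True-score variance = [0.57 + 0.74] − 1 = 1.31 − 1 = 0.31.
Reliability = 0.31 / 1 = 0.310.

0.310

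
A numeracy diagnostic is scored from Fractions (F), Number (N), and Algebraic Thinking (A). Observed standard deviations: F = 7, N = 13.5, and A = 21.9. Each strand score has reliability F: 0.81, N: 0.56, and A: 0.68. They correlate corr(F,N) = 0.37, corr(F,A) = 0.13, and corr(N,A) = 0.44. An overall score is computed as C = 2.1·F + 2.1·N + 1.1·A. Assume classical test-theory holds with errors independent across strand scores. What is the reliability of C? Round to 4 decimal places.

0.7769

Var(C) = 2.1²·7² + 2.1²·13.5² + 1.1²·21.9² + 2·[4.41·7·13.5·0.37 + 2.31·7·21.9·0.13 + 2.31·13.5·21.9·0.44] = 1600.14 + 1001.46 = 2601.6.
Under uncorrelated errors the observed covariances equal the true-score covariances, so only the own-variance terms attenuate.
True-score variance = [2.1²·7²·0.81 + 2.1²·13.5²·0.56 + 1.1²·21.9²·0.68] + 1001.46 = 1019.74 + 1001.46 = 2021.2.
Reliability = 2021.2 / 2601.6 = 0.7769.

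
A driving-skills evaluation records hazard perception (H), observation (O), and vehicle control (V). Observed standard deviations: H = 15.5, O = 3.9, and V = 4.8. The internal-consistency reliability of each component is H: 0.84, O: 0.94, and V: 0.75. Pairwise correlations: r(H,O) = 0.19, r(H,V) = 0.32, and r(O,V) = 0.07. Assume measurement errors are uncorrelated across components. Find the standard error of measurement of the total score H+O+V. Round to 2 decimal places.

Var(total) = 278.5 + 73.2078 = 351.708.
True-score variance = 233.387 + 73.2078 = 306.595, so reliability = 0.8717.
Error variance = 351.708 − 306.595 = 45.1126; SEM = √45.1126 = 6.72.

6.72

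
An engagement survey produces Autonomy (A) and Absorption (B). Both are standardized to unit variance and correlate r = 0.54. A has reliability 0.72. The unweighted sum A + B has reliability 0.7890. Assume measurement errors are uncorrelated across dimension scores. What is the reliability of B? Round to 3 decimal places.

Var(A+B) = 2 + 2·0.54 = 3.080.
True-score variance = ρ_A + ρ_B + 2·0.54, so 0.7890 = (0.72 + ρ_B + 1.08) / 3.080.
ρ_B = 0.7890·3.080 − 0.72 − 1.08 = 0.630.

0.630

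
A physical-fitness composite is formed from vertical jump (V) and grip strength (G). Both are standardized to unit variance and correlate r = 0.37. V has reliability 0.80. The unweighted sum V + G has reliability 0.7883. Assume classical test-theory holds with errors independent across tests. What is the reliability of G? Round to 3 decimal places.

Var(V+G) = 2 + 2·0.37 = 2.740.
True-score variance = ρ_V + ρ_G + 2·0.37, so 0.7883 = (0.80 + ρ_G + 0.74) / 2.740.
ρ_G = 0.7883·2.740 − 0.80 − 0.74 = 0.620.

0.620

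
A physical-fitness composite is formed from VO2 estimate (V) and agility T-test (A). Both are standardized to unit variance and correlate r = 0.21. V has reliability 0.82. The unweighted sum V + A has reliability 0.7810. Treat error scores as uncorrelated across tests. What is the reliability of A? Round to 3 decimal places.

Var(V+A) = 2 + 2·0.21 = 2.420.
True-score variance = ρ_V + ρ_A + 2·0.21, so 0.7810 = (0.82 + ρ_A + 0.42) / 2.420.
ρ_A = 0.7810·2.420 − 0.82 − 0.42 = 0.650.

0.650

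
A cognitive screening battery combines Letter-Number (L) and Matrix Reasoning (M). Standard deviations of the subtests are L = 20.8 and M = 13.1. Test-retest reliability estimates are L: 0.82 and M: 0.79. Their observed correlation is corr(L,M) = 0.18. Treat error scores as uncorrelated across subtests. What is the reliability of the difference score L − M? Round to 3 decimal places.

Var(L−M) = 20.8² + 13.1² − 2·20.8·13.1·0.18 = 604.25 − 98.0928 = 506.157.
With uncorrelated errors the cross-covariances are all true-score covariance, so they carry over unchanged; only the diagonal terms shrink to ρᵢσᵢ².
True-score variance = [20.8²·0.82 + 13.1²·0.79] − 98.0928 = 490.337 − 98.0928 = 392.244.
Reliability = 392.244 / 506.157 = 0.775.

0.775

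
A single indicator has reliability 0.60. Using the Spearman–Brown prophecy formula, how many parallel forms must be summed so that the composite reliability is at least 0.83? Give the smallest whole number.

k ≥ ρ*(1−ρ₁)/(ρ₁(1−ρ*)) = 0.83·0.40 / (0.60·0.17) = 3.255.
Smallest integer k = 4.

4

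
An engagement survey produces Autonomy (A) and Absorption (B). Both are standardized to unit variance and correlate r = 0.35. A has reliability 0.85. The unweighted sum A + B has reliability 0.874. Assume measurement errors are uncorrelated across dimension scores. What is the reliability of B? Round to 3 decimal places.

0.810

Var(A+B) = 2 + 2·0.35 = 2.700.
True-score variance = ρ_A + ρ_B + 2·0.35, so 0.874 = (0.85 + ρ_B + 0.70) / 2.700.
ρ_B = 0.874·2.700 − 0.85 − 0.70 = 0.810.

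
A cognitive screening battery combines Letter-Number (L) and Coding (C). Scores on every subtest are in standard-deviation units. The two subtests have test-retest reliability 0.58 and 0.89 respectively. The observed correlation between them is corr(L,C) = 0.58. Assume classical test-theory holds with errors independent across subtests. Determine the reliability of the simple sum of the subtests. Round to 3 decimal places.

0.832

Var(L+C) = 2 + 2·[0.58] = 2 + 1.16 = 3.16.
With uncorrelated errors the cross-covariances are all true-score covariance, so they carry over unchanged; only the diagonal terms shrink to ρᵢσᵢ².
True-score variance = [0.58 + 0.89] + 1.16 = 1.47 + 1.16 = 2.63.
Reliability = 2.63 / 3.16 = 0.832.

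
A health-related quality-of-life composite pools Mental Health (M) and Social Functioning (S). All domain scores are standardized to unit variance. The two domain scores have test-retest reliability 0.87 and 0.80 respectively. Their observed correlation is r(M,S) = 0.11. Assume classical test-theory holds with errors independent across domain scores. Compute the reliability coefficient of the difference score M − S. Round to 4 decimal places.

Var(M−S) = 1 + 1 − 2·0.11 = 2 − 0.22 = 1.78.
Because errors are independent across components, Cov(Tᵢ,Tⱼ) = Cov(Xᵢ,Xⱼ); the off-diagonal part of the true-score variance is the same as above.
True-score variance = [0.87 + 0.80] − 0.22 = 1.67 − 0.22 = 1.45.
Reliability = 1.45 / 1.78 = 0.8146.

0.8146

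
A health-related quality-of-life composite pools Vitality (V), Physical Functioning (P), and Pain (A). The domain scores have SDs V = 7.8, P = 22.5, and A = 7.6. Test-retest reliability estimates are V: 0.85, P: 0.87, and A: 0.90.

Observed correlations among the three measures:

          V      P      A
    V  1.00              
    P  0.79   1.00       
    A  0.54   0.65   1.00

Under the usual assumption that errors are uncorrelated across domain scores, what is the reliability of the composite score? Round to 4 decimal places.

Var(V+P+A) = 7.8² + 22.5² + 7.6² + 2·[7.8·22.5·0.79 + 7.8·7.6·0.54 + 22.5·7.6·0.65] = 624.85 + 563.612 = 1188.46.
Under uncorrelated errors the observed covariances equal the true-score covariances, so only the own-variance terms attenuate.
True-score variance = [7.8²·0.85 + 22.5²·0.87 + 7.6²·0.90] + 563.612 = 544.135 + 563.612 = 1107.75.
Reliability = 1107.75 / 1188.46 = 0.9321.

0.9321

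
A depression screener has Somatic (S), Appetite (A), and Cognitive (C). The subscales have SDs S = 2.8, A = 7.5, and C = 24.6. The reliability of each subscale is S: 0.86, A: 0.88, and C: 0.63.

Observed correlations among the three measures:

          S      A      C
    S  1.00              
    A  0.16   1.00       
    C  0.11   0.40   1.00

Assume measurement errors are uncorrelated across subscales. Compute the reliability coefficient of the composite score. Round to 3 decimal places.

Var(S+A+C) = 2.8² + 7.5² + 24.6² + 2·[2.8·7.5·0.16 + 2.8·24.6·0.11 + 7.5·24.6·0.40] = 669.25 + 169.474 = 838.724.
With uncorrelated errors the cross-covariances are all true-score covariance, so they carry over unchanged; only the diagonal terms shrink to ρᵢσᵢ².
True-score variance = [2.8²·0.86 + 7.5²·0.88 + 24.6²·0.63] + 169.474 = 437.493 + 169.474 = 606.967.
Reliability = 606.967 / 838.724 = 0.724.

0.724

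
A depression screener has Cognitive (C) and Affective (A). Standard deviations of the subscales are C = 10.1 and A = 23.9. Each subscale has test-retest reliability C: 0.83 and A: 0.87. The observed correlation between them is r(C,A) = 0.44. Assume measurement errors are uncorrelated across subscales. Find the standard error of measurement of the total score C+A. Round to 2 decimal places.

9.57

Var(total) = 673.22 + 212.423 = 885.643.
True-score variance = 581.621 + 212.423 = 794.044, so reliability = 0.8966.
Error variance = 885.643 − 794.044 = 91.599; SEM = √91.599 = 9.57.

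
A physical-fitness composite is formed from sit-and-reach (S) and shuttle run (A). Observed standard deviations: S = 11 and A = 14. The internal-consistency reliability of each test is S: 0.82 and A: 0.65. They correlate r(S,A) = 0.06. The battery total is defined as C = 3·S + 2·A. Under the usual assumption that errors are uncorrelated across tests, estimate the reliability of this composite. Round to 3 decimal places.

Var(C) = 3²·11² + 2²·14² + 2·[6·11·14·0.06] = 1873 + 110.88 = 1983.88.
With uncorrelated errors the cross-covariances are all true-score covariance, so they carry over unchanged; only the diagonal terms shrink to ρᵢσᵢ².
True-score variance = [3²·11²·0.82 + 2²·14²·0.65] + 110.88 = 1402.58 + 110.88 = 1513.46.
Reliability = 1513.46 / 1983.88 = 0.763.

0.763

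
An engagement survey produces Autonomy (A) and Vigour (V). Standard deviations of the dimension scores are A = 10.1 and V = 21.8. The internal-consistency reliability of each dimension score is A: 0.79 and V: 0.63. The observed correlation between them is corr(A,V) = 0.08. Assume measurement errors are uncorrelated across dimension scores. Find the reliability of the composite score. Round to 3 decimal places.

Var(A+V) = 10.1² + 21.8² + 2·[10.1·21.8·0.08] = 577.25 + 35.2288 = 612.479.
Under uncorrelated errors the observed covariances equal the true-score covariances, so only the own-variance terms attenuate.
True-score variance = [10.1²·0.79 + 21.8²·0.63] + 35.2288 = 379.989 + 35.2288 = 415.218.
Reliability = 415.218 / 612.479 = 0.678.

0.678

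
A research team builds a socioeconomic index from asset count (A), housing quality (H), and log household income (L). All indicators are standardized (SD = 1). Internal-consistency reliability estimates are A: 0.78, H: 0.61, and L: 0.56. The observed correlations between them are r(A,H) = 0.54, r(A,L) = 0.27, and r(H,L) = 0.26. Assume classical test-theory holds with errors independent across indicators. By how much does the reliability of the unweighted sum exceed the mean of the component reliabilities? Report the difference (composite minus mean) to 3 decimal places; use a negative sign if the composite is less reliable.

Var(sum) = 3 + 2.14 = 5.14; true-score variance = 1.95 + 2.14 = 4.09; composite reliability = 0.7957.
Mean component reliability = 0.6500.
Difference = 0.7957 − 0.6500 = 0.146.

0.146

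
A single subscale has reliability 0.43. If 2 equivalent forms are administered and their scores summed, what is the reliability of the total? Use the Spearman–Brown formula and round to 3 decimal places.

0.601

ρ_k = kρ / (1 + (k−1)ρ) = 2·0.43 / (1 + 1·0.43) = 0.860 / 1.430 = 0.601.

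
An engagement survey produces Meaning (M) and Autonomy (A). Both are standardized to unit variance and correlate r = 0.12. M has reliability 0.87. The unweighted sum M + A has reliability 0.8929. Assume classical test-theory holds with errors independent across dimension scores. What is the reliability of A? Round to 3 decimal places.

0.890

Var(M+A) = 2 + 2·0.12 = 2.240.
True-score variance = ρ_M + ρ_A + 2·0.12, so 0.8929 = (0.87 + ρ_A + 0.24) / 2.240.
ρ_A = 0.8929·2.240 − 0.87 − 0.24 = 0.890.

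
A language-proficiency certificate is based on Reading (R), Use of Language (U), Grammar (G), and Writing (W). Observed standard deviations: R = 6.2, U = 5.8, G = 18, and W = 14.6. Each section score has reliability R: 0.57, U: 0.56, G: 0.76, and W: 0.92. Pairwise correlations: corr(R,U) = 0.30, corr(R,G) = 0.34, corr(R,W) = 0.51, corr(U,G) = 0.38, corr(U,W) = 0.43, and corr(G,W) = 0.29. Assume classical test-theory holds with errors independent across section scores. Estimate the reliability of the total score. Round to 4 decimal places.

0.8857

Var(R+U+G+W) = 6.2² + 5.8² + 18² + 14.6² + 2·[6.2·5.8·0.30 + 6.2·18·0.34 + 6.2·14.6·0.51 + 5.8·18·0.38 + 5.8·14.6·0.43 + 18·14.6·0.29] = 609.24 + 494.387 = 1103.63.
With uncorrelated errors the cross-covariances are all true-score covariance, so they carry over unchanged; only the diagonal terms shrink to ρᵢσᵢ².
True-score variance = [6.2²·0.57 + 5.8²·0.56 + 18²·0.76 + 14.6²·0.92] + 494.387 = 483.096 + 494.387 = 977.484.
Reliability = 977.484 / 1103.63 = 0.8857.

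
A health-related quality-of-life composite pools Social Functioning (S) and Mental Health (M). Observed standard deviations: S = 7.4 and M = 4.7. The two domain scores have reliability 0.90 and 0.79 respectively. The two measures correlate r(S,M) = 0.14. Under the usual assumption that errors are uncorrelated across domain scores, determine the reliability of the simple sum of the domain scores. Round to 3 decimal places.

0.883

Var(S+M) = 7.4² + 4.7² + 2·[7.4·4.7·0.14] = 76.85 + 9.7384 = 86.5884.
Because errors are independent across components, Cov(Tᵢ,Tⱼ) = Cov(Xᵢ,Xⱼ); the off-diagonal part of the true-score variance is the same as above.
True-score variance = [7.4²·0.90 + 4.7²·0.79] + 9.7384 = 66.7351 + 9.7384 = 76.4735.
Reliability = 76.4735 / 86.5884 = 0.883.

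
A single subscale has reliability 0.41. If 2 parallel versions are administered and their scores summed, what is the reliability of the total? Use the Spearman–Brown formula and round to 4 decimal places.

0.5816

ρ_k = kρ / (1 + (k−1)ρ) = 2·0.41 / (1 + 1·0.41) = 0.820 / 1.410 = 0.5816.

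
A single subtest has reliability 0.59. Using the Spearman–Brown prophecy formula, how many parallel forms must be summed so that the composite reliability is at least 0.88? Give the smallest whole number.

k ≥ ρ*(1−ρ₁)/(ρ₁(1−ρ*)) = 0.88·0.41 / (0.59·0.12) = 5.096.
Smallest integer k = 6.

6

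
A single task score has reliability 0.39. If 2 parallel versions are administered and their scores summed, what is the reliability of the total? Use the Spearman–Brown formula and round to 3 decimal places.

ρ_k = kρ / (1 + (k−1)ρ) = 2·0.39 / (1 + 1·0.39) = 0.780 / 1.390 = 0.561.

0.561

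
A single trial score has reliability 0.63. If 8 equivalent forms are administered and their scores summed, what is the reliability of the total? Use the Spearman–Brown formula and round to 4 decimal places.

0.9316

ρ_k = kρ / (1 + (k−1)ρ) = 8·0.63 / (1 + 7·0.63) = 5.040 / 5.410 = 0.9316.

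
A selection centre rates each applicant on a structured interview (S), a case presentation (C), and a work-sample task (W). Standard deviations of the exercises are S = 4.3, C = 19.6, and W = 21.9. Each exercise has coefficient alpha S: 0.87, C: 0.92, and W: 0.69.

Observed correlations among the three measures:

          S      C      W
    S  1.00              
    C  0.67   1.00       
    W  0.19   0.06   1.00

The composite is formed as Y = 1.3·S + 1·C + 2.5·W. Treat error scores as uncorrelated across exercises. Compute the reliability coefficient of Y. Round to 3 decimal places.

0.747

Var(Y) = 1.3²·4.3² + 19.6² + 2.5²·21.9² + 2·[1.3·4.3·19.6·0.67 + 3.25·4.3·21.9·0.19 + 2.5·19.6·21.9·0.06] = 3412.97 + 391.888 = 3804.86.
With uncorrelated errors the cross-covariances are all true-score covariance, so they carry over unchanged; only the diagonal terms shrink to ρᵢσᵢ².
True-score variance = [1.3²·4.3²·0.87 + 19.6²·0.92 + 2.5²·21.9²·0.69] + 391.888 = 2448.93 + 391.888 = 2840.82.
Reliability = 2840.82 / 3804.86 = 0.747.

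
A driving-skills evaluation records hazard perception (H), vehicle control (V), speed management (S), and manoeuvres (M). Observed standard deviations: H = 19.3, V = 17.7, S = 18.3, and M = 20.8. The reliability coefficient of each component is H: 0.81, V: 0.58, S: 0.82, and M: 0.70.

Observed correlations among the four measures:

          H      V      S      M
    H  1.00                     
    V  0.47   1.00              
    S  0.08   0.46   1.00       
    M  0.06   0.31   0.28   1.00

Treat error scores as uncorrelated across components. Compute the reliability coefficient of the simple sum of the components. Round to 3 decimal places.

0.850

Var(H+V+S+M) = 19.3² + 17.7² + 18.3² + 20.8² + 2·[19.3·17.7·0.47 + 19.3·18.3·0.08 + 19.3·20.8·0.06 + 17.7·18.3·0.46 + 17.7·20.8·0.31 + 18.3·20.8·0.28] = 1453.31 + 1165.21 = 2618.52.
With uncorrelated errors the cross-covariances are all true-score covariance, so they carry over unchanged; only the diagonal terms shrink to ρᵢσᵢ².
True-score variance = [19.3²·0.81 + 17.7²·0.58 + 18.3²·0.82 + 20.8²·0.70] + 1165.21 = 1060.88 + 1165.21 = 2226.09.
Reliability = 2226.09 / 2618.52 = 0.850.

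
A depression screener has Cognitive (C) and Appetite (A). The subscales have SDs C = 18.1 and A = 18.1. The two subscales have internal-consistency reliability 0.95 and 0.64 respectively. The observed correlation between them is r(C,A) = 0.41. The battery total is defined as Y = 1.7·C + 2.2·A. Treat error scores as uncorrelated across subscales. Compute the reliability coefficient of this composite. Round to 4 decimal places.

0.8252

Var(Y) = 1.7²·18.1² + 2.2²·18.1² + 2·[3.74·18.1·18.1·0.41] = 2532.43 + 1004.71 = 3537.14.
With uncorrelated errors the cross-covariances are all true-score covariance, so they carry over unchanged; only the diagonal terms shrink to ρᵢσᵢ².
True-score variance = [1.7²·18.1²·0.95 + 2.2²·18.1²·0.64] + 1004.71 = 1914.26 + 1004.71 = 2918.97.
Reliability = 2918.97 / 3537.14 = 0.8252.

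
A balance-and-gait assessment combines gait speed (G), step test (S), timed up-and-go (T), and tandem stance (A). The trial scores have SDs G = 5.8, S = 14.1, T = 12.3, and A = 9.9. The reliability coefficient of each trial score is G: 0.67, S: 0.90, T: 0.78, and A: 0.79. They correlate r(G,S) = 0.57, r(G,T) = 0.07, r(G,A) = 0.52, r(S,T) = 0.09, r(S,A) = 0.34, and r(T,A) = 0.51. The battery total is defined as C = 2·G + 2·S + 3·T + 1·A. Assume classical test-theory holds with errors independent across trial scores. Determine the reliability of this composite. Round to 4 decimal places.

0.8797

Var(C) = 2²·5.8² + 2²·14.1² + 3²·12.3² + 9.9² + 2·[4·5.8·14.1·0.57 + 6·5.8·12.3·0.07 + 2·5.8·9.9·0.52 + 6·14.1·12.3·0.09 + 2·14.1·9.9·0.34 + 3·12.3·9.9·0.51] = 2389.42 + 1302.04 = 3691.46.
Under uncorrelated errors the observed covariances equal the true-score covariances, so only the own-variance terms attenuate.
True-score variance = [2²·5.8²·0.67 + 2²·14.1²·0.90 + 3²·12.3²·0.78 + 9.9²·0.79] + 1302.04 = 1945.35 + 1302.04 = 3247.39.
Reliability = 3247.39 / 3691.46 = 0.8797.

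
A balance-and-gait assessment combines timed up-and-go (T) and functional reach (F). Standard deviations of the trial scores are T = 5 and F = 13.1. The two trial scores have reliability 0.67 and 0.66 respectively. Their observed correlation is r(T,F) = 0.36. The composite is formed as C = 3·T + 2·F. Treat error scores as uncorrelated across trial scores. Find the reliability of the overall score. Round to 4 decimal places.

Var(C) = 3²·5² + 2²·13.1² + 2·[6·5·13.1·0.36] = 911.44 + 282.96 = 1194.4.
With uncorrelated errors the cross-covariances are all true-score covariance, so they carry over unchanged; only the diagonal terms shrink to ρᵢσᵢ².
True-score variance = [3²·5²·0.67 + 2²·13.1²·0.66] + 282.96 = 603.8 + 282.96 = 886.76.
Reliability = 886.76 / 1194.4 = 0.7424.

0.7424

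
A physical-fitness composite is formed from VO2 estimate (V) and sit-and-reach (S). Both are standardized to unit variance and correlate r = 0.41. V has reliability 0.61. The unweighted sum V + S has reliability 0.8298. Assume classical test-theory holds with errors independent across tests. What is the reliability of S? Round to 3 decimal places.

0.910

Var(V+S) = 2 + 2·0.41 = 2.820.
True-score variance = ρ_V + ρ_S + 2·0.41, so 0.8298 = (0.61 + ρ_S + 0.82) / 2.820.
ρ_S = 0.8298·2.820 − 0.61 − 0.82 = 0.910.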